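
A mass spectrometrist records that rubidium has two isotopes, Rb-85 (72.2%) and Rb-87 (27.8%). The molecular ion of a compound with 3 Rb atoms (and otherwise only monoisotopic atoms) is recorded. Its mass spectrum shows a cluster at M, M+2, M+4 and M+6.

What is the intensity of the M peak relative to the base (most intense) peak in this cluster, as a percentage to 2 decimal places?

86.57%

Binomial terms of (0.722 + 0.278)^3: M 0.3764, M+2 0.4348, M+4 0.1674, M+6 0.0215 → M+2 is the base peak.
P(M+2) = C(3,1) × 0.722^2 × 0.278^1 = 3 × 0.521284 × 0.2780 = 0.434751 (base)
P(M) = C(3,0) × 0.722^3 × 0.278^0 = 1 × 0.37636705 × 1.0000 = 0.376367
Relative intensity = 0.376367 / 0.434751 × 100 = 86.57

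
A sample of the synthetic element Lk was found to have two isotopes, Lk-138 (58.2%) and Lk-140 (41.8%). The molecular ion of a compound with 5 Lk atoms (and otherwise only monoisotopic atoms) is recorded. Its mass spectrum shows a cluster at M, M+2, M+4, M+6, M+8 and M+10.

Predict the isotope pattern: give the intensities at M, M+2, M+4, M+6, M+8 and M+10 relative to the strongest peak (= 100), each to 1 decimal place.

19.4 : 69.6 : 100.0 : 71.8 : 25.8 : 3.7

Each Lk atom is independently Lk-138 (p = 0.582) or Lk-140 (q = 0.418); the cluster is the binomial expansion (p + q)^5.
P(M) = 0.582^5 = 0.066775
P(M+2) = 5 × 0.582^4 × 0.418^1 = 0.239794
P(M+4) = 10 × 0.582^3 × 0.418^2 = 0.344446
P(M+6) = 10 × 0.582^2 × 0.418^3 = 0.247386
P(M+8) = 5 × 0.582^1 × 0.418^4 = 0.088838
P(M+10) = 0.418^5 = 0.012761
The M+4 peak is largest (0.344446); scaling to 100 gives 19.4 : 69.6 : 100.0 : 71.8 : 25.8 : 3.7.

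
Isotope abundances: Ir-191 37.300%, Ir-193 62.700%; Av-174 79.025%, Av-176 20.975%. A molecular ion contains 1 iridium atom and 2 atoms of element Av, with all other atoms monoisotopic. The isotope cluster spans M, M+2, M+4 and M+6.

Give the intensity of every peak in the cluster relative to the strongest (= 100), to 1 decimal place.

Iridium pattern (n=1): 0.3730 : 0.6270
Element Av pattern (n=2): 0.62449506 : 0.33150988 : 0.04399506
Convolve the two distributions (both contribute in 2-u steps):
  M: 0.3730×0.62449506 = 0.232937
  M+2: 0.3730×0.33150988 + 0.6270×0.62449506 = 0.515212
  M+4: 0.3730×0.04399506 + 0.6270×0.33150988 = 0.224267
  M+6: 0.6270×0.04399506 = 0.027585
Scale to base peak (0.515212) = 100: 45.2 : 100.0 : 43.5 : 5.4

45.2 : 100.0 : 43.5 : 5.4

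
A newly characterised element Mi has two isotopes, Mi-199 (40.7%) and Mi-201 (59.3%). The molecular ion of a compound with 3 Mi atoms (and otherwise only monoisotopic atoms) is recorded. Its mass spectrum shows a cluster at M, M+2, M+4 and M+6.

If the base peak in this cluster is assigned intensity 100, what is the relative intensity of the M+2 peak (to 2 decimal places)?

68.63

(0.407 + 0.593)^3 gives M 0.0674, M+2 0.2947, M+4 0.4294, M+6 0.2085; the largest is M+4.
P(M+4) = C(3,2) × 0.407^1 × 0.593^2 = 3 × 0.4070 × 0.351649 = 0.429363 (base)
P(M+2) = C(3,1) × 0.407^2 × 0.593^1 = 3 × 0.165649 × 0.5930 = 0.294690
Relative intensity = 0.294690 / 0.429363 × 100 = 68.63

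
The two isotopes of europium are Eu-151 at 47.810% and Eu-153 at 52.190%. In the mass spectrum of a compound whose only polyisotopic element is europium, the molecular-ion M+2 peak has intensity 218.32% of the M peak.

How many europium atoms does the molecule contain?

2

With n Eu atoms, P(M+2)/P(M) = C(n,1)·p^(n−1)q / p^n = n·q/p = n · 0.52190/0.47810.
n = 2.1832 × 0.47810/0.52190 = 2.00 ≈ 2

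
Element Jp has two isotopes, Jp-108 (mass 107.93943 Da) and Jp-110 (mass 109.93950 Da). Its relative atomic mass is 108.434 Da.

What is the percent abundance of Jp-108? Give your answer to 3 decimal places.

75.272%

With x = fraction of Jp-108 (so Jp-110 is 1 − x):
107.93943·x + 109.93950·(1 − x) = 108.434
(107.93943 − 109.93950)·x = 108.434 − 109.93950
x = -1.50550 / -2.00007 = 0.75272 → 75.272% Jp-108, 24.728% Jp-110.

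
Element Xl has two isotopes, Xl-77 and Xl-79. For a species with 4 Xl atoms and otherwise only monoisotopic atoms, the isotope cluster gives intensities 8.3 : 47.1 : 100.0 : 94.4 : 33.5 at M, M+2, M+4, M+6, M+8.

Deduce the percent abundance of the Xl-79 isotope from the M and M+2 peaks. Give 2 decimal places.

58.66%

If p is the fraction of Xl that is Xl-77, then I(M+2)/I(M) = [C(4,1)·p^3·(1−p)] / p^4 = 4·(1−p)/p = 47.1/8.3 = 5.6747
(1−p)/p = 5.6747/4 = 1.4187  ⇒  p = 1/(1 + 1.4187) = 0.4134
Xl-77: 41.34%, Xl-79: 58.66%.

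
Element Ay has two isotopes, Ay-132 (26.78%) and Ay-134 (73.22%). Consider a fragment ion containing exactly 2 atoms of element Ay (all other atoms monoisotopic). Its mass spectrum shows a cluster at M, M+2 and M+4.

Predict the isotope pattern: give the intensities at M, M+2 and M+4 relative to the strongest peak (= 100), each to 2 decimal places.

Each Ay atom is independently Ay-132 (p = 0.2678) or Ay-134 (q = 0.7322); the cluster is the binomial expansion (p + q)^2.
P(M) = 0.2678^2 = 0.071717
P(M+2) = 2 × 0.2678^1 × 0.7322^1 = 0.392166
P(M+4) = 0.7322^2 = 0.536117
The M+4 peak is largest (0.536117); scaling to 100 gives 13.38 : 73.15 : 100.00.

13.38 : 73.15 : 100.00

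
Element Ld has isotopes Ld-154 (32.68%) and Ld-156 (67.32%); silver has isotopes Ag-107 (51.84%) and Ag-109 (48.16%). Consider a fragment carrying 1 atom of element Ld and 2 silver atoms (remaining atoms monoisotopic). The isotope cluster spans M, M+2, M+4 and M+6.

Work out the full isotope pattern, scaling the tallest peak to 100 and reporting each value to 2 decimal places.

21.32 : 83.53 : 100.00 : 37.90

Element Ld pattern (n=1): 0.3268 : 0.6732
Silver pattern (n=2): 0.26873856 : 0.49932288 : 0.23193856
Convolve the two distributions (both contribute in 2-u steps):
  M: 0.3268×0.26873856 = 0.087824
  M+2: 0.3268×0.49932288 + 0.6732×0.26873856 = 0.344094
  M+4: 0.3268×0.23193856 + 0.6732×0.49932288 = 0.411942
  M+6: 0.6732×0.23193856 = 0.156141
Scale to base peak (0.411942) = 100: 21.32 : 83.53 : 100.00 : 37.90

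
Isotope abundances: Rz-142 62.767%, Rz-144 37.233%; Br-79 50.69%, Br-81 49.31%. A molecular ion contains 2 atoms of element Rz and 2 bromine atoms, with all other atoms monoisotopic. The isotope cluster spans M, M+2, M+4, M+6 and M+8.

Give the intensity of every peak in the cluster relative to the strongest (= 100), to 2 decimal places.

27.73 : 86.85 : 100.00 : 50.11 : 9.23

Element Rz pattern (n=2): 0.39396963 : 0.46740074 : 0.13862963
Bromine pattern (n=2): 0.25694761 : 0.49990478 : 0.24314761
Convolve the two distributions (both contribute in 2-u steps):
  M: 0.39396963×0.25694761 = 0.101230
  M+2: 0.39396963×0.49990478 + 0.46740074×0.25694761 = 0.317045
  M+4: 0.39396963×0.24314761 + 0.46740074×0.49990478 + 0.13862963×0.25694761 = 0.365069
  M+6: 0.46740074×0.24314761 + 0.13862963×0.49990478 = 0.182949
  M+8: 0.13862963×0.24314761 = 0.033707
Scale to base peak (0.365069) = 100: 27.73 : 86.85 : 100.00 : 50.11 : 9.23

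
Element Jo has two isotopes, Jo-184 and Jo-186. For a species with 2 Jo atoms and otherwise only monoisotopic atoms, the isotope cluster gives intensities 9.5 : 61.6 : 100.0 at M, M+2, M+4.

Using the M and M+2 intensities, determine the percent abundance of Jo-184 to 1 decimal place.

If p is the fraction of Jo that is Jo-184, then I(M+2)/I(M) = [C(2,1)·p^1·(1−p)] / p^2 = 2·(1−p)/p = 61.6/9.5 = 6.4842
(1−p)/p = 6.4842/2 = 3.2421  ⇒  p = 1/(1 + 3.2421) = 0.2357
Jo-184: 23.6%, Jo-186: 76.4%.

23.6%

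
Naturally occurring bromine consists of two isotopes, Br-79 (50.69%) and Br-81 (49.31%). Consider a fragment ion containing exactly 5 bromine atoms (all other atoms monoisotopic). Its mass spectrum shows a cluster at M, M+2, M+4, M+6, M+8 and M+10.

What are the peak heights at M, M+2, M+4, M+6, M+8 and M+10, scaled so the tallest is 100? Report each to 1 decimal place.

10.6 : 51.4 : 100.0 : 97.3 : 47.3 : 9.2

The 5 Br atoms are independent, so intensities follow the terms of (0.5069 + 0.4931)^5.
P(M) = 0.5069^5 = 0.033467
P(M+2) = 5 × 0.5069^4 × 0.4931^1 = 0.162777
P(M+4) = 10 × 0.5069^3 × 0.4931^2 = 0.316692
P(M+6) = 10 × 0.5069^2 × 0.4931^3 = 0.308070
P(M+8) = 5 × 0.5069^1 × 0.4931^4 = 0.149842
P(M+10) = 0.4931^5 = 0.029152
The M+4 peak is largest (0.316692); scaling to 100 gives 10.6 : 51.4 : 100.0 : 97.3 : 47.3 : 9.2.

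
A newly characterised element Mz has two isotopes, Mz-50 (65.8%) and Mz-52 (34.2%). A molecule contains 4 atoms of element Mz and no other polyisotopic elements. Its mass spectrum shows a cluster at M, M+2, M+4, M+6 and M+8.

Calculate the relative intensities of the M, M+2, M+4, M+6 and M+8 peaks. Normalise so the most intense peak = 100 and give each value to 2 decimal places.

48.10 : 100.00 : 77.96 : 27.01 : 3.51

The 4 Mz atoms are independent, so intensities follow the terms of (0.658 + 0.342)^4.
P(M) = 0.658^4 = 0.187458
P(M+2) = 4 × 0.658^3 × 0.342^1 = 0.389730
P(M+4) = 6 × 0.658^2 × 0.342^2 = 0.303847
P(M+6) = 4 × 0.658^1 × 0.342^3 = 0.105284
P(M+8) = 0.342^4 = 0.013681
The M+2 peak is largest (0.389730); scaling to 100 gives 48.10 : 100.00 : 77.96 : 27.01 : 3.51.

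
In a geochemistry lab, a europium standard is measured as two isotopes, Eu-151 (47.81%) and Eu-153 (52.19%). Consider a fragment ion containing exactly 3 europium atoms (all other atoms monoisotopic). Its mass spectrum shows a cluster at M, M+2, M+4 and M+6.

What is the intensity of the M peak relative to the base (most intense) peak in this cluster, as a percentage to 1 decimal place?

28.0%

Term probabilities: M 0.1093, M+2 0.3579, M+4 0.3907, M+6 0.1422. Base peak = M+4.
P(M+4) = C(3,2) × 0.4781^1 × 0.5219^2 = 3 × 0.4781 × 0.27237961 = 0.390674 (base)
P(M) = C(3,0) × 0.4781^3 × 0.5219^0 = 1 × 0.10928391 × 1.0000 = 0.109284
Relative intensity = 0.109284 / 0.390674 × 100 = 28.0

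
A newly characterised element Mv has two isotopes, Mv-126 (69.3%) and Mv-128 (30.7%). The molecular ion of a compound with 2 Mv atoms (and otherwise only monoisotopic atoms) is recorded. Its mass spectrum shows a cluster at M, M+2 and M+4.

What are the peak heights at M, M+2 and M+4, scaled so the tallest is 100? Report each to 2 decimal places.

100.00 : 88.60 : 19.63

The 2 Mv atoms are independent, so intensities follow the terms of (0.693 + 0.307)^2.
P(M) = 0.693^2 = 0.480249
P(M+2) = 2 × 0.693^1 × 0.307^1 = 0.425502
P(M+4) = 0.307^2 = 0.094249
The M peak is largest (0.480249); scaling to 100 gives 100.00 : 88.60 : 19.63.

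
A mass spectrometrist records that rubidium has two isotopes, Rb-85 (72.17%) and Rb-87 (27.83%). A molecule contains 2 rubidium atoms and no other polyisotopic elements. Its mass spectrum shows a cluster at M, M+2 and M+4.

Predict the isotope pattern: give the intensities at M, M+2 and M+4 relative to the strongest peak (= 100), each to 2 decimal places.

100.00 : 77.12 : 14.87

The 2 Rb atoms are independent, so intensities follow the terms of (0.7217 + 0.2783)^2.
P(M) = 0.7217^2 = 0.520851
P(M+2) = 2 × 0.7217^1 × 0.2783^1 = 0.401698
P(M+4) = 0.2783^2 = 0.077451
The M peak is largest (0.520851); scaling to 100 gives 100.00 : 77.12 : 14.87.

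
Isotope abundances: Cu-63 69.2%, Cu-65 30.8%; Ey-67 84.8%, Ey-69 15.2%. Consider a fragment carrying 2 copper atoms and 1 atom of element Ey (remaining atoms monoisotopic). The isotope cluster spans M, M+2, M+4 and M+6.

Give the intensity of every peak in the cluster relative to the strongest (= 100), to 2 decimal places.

93.51 : 100.00 : 33.44 : 3.32

Copper pattern (n=2): 0.478864 : 0.426272 : 0.094864
Element Ey pattern (n=1): 0.8480 : 0.1520
Convolve the two distributions (both contribute in 2-u steps):
  M: 0.478864×0.8480 = 0.406077
  M+2: 0.478864×0.1520 + 0.426272×0.8480 = 0.434266
  M+4: 0.426272×0.1520 + 0.094864×0.8480 = 0.145238
  M+6: 0.094864×0.1520 = 0.014419
Scale to base peak (0.434266) = 100: 93.51 : 100.00 : 33.44 : 3.32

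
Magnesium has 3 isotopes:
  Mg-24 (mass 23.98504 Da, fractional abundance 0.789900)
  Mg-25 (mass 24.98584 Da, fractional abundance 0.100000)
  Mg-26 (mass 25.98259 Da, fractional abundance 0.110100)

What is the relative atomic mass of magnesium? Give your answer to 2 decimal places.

24.31 Da

The abundance-weighted mean is 0.789900 × 23.98504 + 0.100000 × 24.98584 + 0.110100 × 25.98259
= 18.945783 + 2.498584 + 2.860683 = 24.305050 Da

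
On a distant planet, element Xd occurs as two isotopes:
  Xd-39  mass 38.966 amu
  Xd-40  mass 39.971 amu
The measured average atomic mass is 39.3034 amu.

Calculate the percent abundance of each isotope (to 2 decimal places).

Xd-39: 66.43%, Xd-40: 33.57%

Writing the weighted mean with unknown fraction x of Xd-39:
38.966·x + 39.971·(1 − x) = 39.3034
(38.966 − 39.971)·x = 39.3034 − 39.971
x = -0.6676 / -1.005 = 0.66428 → 66.43% Xd-39, 33.57% Xd-40.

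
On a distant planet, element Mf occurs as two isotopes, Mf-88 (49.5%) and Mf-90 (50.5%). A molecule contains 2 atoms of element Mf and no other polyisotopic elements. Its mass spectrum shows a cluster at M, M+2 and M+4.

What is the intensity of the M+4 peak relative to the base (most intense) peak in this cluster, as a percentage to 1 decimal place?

Term probabilities: M 0.2450, M+2 0.5000, M+4 0.2550. Base peak = M+2.
P(M+2) = C(2,1) × 0.495^1 × 0.505^1 = 2 × 0.4950 × 0.5050 = 0.499950 (base)
P(M+4) = C(2,2) × 0.495^0 × 0.505^2 = 1 × 1.0000 × 0.255025 = 0.255025
Relative intensity = 0.255025 / 0.499950 × 100 = 51.0

51.0%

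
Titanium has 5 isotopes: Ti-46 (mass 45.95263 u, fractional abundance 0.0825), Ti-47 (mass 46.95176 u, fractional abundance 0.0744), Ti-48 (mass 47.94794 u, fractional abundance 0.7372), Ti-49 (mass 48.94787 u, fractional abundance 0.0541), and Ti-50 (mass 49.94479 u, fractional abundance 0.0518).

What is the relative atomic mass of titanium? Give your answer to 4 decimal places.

47.8667 u

Average mass = Σ (abundance × isotope mass) = 0.0825 × 45.95263 + 0.0744 × 46.95176 + 0.7372 × 47.94794 + 0.0541 × 48.94787 + 0.0518 × 49.94479
= 3.791092 + 3.493211 + 35.347221 + 2.648080 + 2.587140 = 47.866744 u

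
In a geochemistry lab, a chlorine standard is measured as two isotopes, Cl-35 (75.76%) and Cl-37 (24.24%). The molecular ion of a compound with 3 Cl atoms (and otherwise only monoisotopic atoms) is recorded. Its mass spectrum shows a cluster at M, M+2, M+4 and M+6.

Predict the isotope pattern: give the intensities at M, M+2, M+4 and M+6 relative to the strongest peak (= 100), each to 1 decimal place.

100.0 : 96.0 : 30.7 : 3.3

Each Cl atom is independently Cl-35 (p = 0.7576) or Cl-37 (q = 0.2424); the cluster is the binomial expansion (p + q)^3.
P(M) = 0.7576^3 = 0.434830
P(M+2) = 3 × 0.7576^2 × 0.2424^1 = 0.417382
P(M+4) = 3 × 0.7576^1 × 0.2424^2 = 0.133545
P(M+6) = 0.2424^3 = 0.014243
The M peak is largest (0.434830); scaling to 100 gives 100.0 : 96.0 : 30.7 : 3.3.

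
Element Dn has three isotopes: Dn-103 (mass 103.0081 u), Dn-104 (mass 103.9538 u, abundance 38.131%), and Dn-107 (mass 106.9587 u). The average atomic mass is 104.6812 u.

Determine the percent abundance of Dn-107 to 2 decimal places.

The remaining 61.869% is split between Dn-103 (fraction x) and Dn-107 (fraction 0.61869 − x).
Substituting: 103.0081x + 106.9587(0.61869 − x) = 65.042576522
(103.0081 − 106.9587)x = -1.131701581  ⇒  x = 0.28646, y = 0.33223
Dn-103: 28.65%, Dn-107: 33.22%.

33.22%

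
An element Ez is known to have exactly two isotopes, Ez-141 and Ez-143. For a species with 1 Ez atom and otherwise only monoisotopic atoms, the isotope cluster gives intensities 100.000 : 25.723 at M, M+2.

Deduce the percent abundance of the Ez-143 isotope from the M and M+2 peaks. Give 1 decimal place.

20.5%

If p is the fraction of Ez that is Ez-141, then I(M+2)/I(M) = [C(1,1)·p^0·(1−p)] / p^1 = 1·(1−p)/p = 25.723/100.000 = 0.2572
(1−p)/p = 0.2572/1 = 0.2572  ⇒  p = 1/(1 + 0.2572) = 0.7954
Ez-141: 79.5%, Ez-143: 20.5%.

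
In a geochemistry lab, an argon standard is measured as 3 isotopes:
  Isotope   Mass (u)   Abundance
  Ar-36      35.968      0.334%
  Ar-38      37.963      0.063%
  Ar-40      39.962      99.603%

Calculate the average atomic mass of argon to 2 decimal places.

Average mass = Σ (abundance × isotope mass) = 0.00334 × 35.968 + 0.00063 × 37.963 + 0.99603 × 39.962
= 0.1201 + 0.0239 + 39.8034 = 39.9474 u

39.95 u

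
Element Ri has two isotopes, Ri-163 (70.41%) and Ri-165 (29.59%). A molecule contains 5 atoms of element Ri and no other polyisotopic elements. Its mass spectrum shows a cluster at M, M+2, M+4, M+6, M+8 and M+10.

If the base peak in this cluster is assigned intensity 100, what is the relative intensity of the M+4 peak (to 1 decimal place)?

(0.7041 + 0.2959)^5 gives M 0.1731, M+2 0.3636, M+4 0.3056, M+6 0.1284, M+8 0.0270, M+10 0.0023; the largest is M+2.
P(M+2) = C(5,1) × 0.7041^4 × 0.2959^1 = 5 × 0.24577481 × 0.2959 = 0.363624 (base)
P(M+4) = C(5,2) × 0.7041^3 × 0.2959^2 = 10 × 0.34906237 × 0.08755681 = 0.305628
Relative intensity = 0.305628 / 0.363624 × 100 = 84.1

84.1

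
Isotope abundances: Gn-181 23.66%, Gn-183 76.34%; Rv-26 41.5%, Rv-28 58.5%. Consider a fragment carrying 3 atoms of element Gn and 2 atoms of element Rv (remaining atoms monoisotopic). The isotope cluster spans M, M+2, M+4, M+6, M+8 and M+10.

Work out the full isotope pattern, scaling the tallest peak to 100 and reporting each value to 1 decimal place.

0.6 : 8.0 : 38.6 : 89.9 : 100.0 : 42.6

Element Gn pattern (n=3): 0.01324476 : 0.12820439 : 0.41365693 : 0.44489392
Element Rv pattern (n=2): 0.172225 : 0.48555 : 0.342225
Convolve the two distributions (both contribute in 2-u steps):
  M: 0.01324476×0.172225 = 0.002281
  M+2: 0.01324476×0.48555 + 0.12820439×0.172225 = 0.028511
  M+4: 0.01324476×0.342225 + 0.12820439×0.48555 + 0.41365693×0.172225 = 0.138024
  M+6: 0.12820439×0.342225 + 0.41365693×0.48555 + 0.44489392×0.172225 = 0.321348
  M+8: 0.41365693×0.342225 + 0.44489392×0.48555 = 0.357582
  M+10: 0.44489392×0.342225 = 0.152254
Scale to base peak (0.357582) = 100: 0.6 : 8.0 : 38.6 : 89.9 : 100.0 : 42.6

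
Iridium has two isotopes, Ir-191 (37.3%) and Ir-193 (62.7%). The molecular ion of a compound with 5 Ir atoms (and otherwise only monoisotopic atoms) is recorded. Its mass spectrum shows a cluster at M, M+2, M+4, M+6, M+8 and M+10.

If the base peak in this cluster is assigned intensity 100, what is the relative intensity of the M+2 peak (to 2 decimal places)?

17.70

(0.373 + 0.627)^5 gives M 0.0072, M+2 0.0607, M+4 0.2040, M+6 0.3429, M+8 0.2882, M+10 0.0969; the largest is M+6.
P(M+6) = C(5,3) × 0.373^2 × 0.627^3 = 10 × 0.139129 × 0.24649188 = 0.342942 (base)
P(M+2) = C(5,1) × 0.373^4 × 0.627^1 = 5 × 0.01935688 × 0.6270 = 0.060684
Relative intensity = 0.060684 / 0.342942 × 100 = 17.70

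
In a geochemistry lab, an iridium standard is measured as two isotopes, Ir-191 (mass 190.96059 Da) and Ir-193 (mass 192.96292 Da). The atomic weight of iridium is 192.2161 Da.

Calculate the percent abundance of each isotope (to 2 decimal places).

Ir-191: 37.30%, Ir-193: 62.70%

Let x be the fractional abundance of Ir-191; then Ir-193 has abundance 1 − x.
190.96059·x + 192.96292·(1 − x) = 192.2161
(190.96059 − 192.96292)·x = 192.2161 − 192.96292
x = -0.74682 / -2.00233 = 0.37298 → 37.30% Ir-191, 62.70% Ir-193.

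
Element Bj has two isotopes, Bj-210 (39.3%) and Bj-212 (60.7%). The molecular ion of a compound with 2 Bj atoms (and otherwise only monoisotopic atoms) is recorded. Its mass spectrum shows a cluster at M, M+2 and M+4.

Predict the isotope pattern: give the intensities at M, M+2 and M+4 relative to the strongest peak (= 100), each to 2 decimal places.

Expanding (0.393 + 0.607)^2:
P(M) = 0.393^2 = 0.154449
P(M+2) = 2 × 0.393^1 × 0.607^1 = 0.477102
P(M+4) = 0.607^2 = 0.368449
The M+2 peak is largest (0.477102); scaling to 100 gives 32.37 : 100.00 : 77.23.

32.37 : 100.00 : 77.23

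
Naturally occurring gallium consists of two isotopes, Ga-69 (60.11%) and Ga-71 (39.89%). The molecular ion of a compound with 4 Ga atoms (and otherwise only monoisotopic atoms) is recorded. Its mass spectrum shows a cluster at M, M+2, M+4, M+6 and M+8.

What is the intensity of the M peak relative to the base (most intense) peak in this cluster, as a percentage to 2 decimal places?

37.67%

Term probabilities: M 0.1306, M+2 0.3465, M+4 0.3450, M+6 0.1526, M+8 0.0253. Base peak = M+2.
P(M+2) = C(4,1) × 0.6011^3 × 0.3989^1 = 4 × 0.21719018 × 0.3989 = 0.346549 (base)
P(M) = C(4,0) × 0.6011^4 × 0.3989^0 = 1 × 0.13055302 × 1.0000 = 0.130553
Relative intensity = 0.130553 / 0.346549 × 100 = 37.67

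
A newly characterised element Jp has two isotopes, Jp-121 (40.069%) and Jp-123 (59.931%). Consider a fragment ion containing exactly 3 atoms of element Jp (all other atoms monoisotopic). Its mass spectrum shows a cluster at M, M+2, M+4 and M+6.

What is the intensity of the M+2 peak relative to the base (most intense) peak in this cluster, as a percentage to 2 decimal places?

Binomial terms of (0.40069 + 0.59931)^3: M 0.0643, M+2 0.2887, M+4 0.4318, M+6 0.2153 → M+4 is the base peak.
P(M+4) = C(3,2) × 0.40069^1 × 0.59931^2 = 3 × 0.40069 × 0.35917248 = 0.431750 (base)
P(M+2) = C(3,1) × 0.40069^2 × 0.59931^1 = 3 × 0.16055248 × 0.59931 = 0.288662
Relative intensity = 0.288662 / 0.431750 × 100 = 66.86

66.86%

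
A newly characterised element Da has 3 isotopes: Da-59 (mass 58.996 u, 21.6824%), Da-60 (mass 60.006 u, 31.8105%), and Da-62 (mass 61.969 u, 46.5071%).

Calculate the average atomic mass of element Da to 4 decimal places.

60.6999 u

Ar = Σ fᵢ·mᵢ = 0.216824 × 58.996 + 0.318105 × 60.006 + 0.465071 × 61.969
= 12.79175 + 19.08821 + 28.81998 = 60.69994 u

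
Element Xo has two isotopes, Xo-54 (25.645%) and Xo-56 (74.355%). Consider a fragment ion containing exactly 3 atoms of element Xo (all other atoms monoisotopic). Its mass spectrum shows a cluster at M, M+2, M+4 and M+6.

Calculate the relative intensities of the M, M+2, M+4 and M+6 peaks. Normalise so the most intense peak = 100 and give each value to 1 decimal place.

4.0 : 34.5 : 100.0 : 96.6

Expanding (0.25645 + 0.74355)^3:
P(M) = 0.25645^3 = 0.016866
P(M+2) = 3 × 0.25645^2 × 0.74355^1 = 0.146702
P(M+4) = 3 × 0.25645^1 × 0.74355^2 = 0.425348
P(M+6) = 0.74355^3 = 0.411084
The M+4 peak is largest (0.425348); scaling to 100 gives 4.0 : 34.5 : 100.0 : 96.6.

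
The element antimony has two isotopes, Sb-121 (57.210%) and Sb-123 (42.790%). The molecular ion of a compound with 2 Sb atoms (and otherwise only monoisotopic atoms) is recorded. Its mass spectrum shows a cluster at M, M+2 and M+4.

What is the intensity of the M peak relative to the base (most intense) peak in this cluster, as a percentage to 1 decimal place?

66.8%

(0.57210 + 0.42790)^2 gives M 0.3273, M+2 0.4896, M+4 0.1831; the largest is M+2.
P(M+2) = C(2,1) × 0.57210^1 × 0.42790^1 = 2 × 0.5721 × 0.4279 = 0.489603 (base)
P(M) = C(2,0) × 0.57210^2 × 0.42790^0 = 1 × 0.32729841 × 1.0000 = 0.327298
Relative intensity = 0.327298 / 0.489603 × 100 = 66.8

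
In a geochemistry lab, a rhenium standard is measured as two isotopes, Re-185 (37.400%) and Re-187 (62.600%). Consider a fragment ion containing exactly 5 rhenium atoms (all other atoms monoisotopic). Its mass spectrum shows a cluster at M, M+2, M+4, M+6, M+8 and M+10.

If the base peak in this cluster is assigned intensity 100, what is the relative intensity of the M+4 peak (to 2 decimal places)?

Term probabilities: M 0.0073, M+2 0.0612, M+4 0.2050, M+6 0.3431, M+8 0.2872, M+10 0.0961. Base peak = M+6.
P(M+6) = C(5,3) × 0.37400^2 × 0.62600^3 = 10 × 0.139876 × 0.24531438 = 0.343136 (base)
P(M+4) = C(5,2) × 0.37400^3 × 0.62600^2 = 10 × 0.05231362 × 0.391876 = 0.205005
Relative intensity = 0.205005 / 0.343136 × 100 = 59.74

59.74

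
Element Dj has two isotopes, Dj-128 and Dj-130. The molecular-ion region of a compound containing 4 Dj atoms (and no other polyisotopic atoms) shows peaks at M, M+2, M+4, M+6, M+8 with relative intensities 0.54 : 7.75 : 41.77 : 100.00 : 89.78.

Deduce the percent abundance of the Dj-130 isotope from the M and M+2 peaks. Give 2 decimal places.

78.20%

Let p = fractional abundance of Dj-128. I(M+2)/I(M) = [C(4,1)·p^3·(1−p)] / p^4 = 4·(1−p)/p = 7.75/0.54 = 14.3519
(1−p)/p = 14.3519/4 = 3.5880  ⇒  p = 1/(1 + 3.5880) = 0.2180
Dj-128: 21.80%, Dj-130: 78.20%.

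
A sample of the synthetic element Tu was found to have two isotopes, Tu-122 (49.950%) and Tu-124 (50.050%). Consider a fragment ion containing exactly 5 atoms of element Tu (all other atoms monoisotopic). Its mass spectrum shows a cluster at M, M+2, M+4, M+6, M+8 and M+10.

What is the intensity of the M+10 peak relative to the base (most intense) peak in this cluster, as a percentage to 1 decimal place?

Binomial terms of (0.49950 + 0.50050)^5: M 0.0311, M+2 0.1558, M+4 0.3122, M+6 0.3128, M+8 0.1567, M+10 0.0314 → M+6 is the base peak.
P(M+6) = C(5,3) × 0.49950^2 × 0.50050^3 = 10 × 0.24950025 × 0.12537538 = 0.312812 (base)
P(M+10) = C(5,5) × 0.49950^0 × 0.50050^5 = 1 × 1.0000 × 0.03140656 = 0.031407
Relative intensity = 0.031407 / 0.312812 × 100 = 10.0

10.0%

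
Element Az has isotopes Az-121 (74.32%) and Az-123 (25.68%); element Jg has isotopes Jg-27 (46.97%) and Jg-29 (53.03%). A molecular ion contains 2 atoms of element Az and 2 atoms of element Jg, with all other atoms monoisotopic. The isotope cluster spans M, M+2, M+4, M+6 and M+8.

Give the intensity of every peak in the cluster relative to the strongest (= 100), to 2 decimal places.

33.85 : 99.82 : 100.00 : 38.94 : 5.15

Element Az pattern (n=2): 0.55234624 : 0.38170752 : 0.06594624
Element Jg pattern (n=2): 0.22061809 : 0.49816382 : 0.28121809
Convolve the two distributions (both contribute in 2-u steps):
  M: 0.55234624×0.22061809 = 0.121858
  M+2: 0.55234624×0.49816382 + 0.38170752×0.22061809 = 0.359370
  M+4: 0.55234624×0.28121809 + 0.38170752×0.49816382 + 0.06594624×0.22061809 = 0.360032
  M+6: 0.38170752×0.28121809 + 0.06594624×0.49816382 = 0.140195
  M+8: 0.06594624×0.28121809 = 0.018545
Scale to base peak (0.360032) = 100: 33.85 : 99.82 : 100.00 : 38.94 : 5.15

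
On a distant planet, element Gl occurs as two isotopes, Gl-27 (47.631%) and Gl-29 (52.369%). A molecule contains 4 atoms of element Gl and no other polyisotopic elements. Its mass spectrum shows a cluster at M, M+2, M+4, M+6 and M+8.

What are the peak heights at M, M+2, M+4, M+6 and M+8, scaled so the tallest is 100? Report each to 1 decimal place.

13.8 : 60.6 : 100.0 : 73.3 : 20.1

The 4 Gl atoms are independent, so intensities follow the terms of (0.47631 + 0.52369)^4.
P(M) = 0.47631^4 = 0.051471
P(M+2) = 4 × 0.47631^3 × 0.52369^1 = 0.226362
P(M+4) = 6 × 0.47631^2 × 0.52369^2 = 0.373318
P(M+6) = 4 × 0.47631^1 × 0.52369^3 = 0.273636
P(M+8) = 0.52369^4 = 0.075214
The M+4 peak is largest (0.373318); scaling to 100 gives 13.8 : 60.6 : 100.0 : 73.3 : 20.1.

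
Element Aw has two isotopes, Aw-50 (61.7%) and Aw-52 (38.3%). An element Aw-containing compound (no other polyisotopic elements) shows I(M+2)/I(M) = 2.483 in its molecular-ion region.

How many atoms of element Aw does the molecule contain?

For n independent Aw atoms, I(M+2)/I(M) = n · (abundance Aw-52) / (abundance Aw-50) = n · 0.383/0.617.
n = 2.483 × 0.617/0.383 = 4.00 ≈ 4

4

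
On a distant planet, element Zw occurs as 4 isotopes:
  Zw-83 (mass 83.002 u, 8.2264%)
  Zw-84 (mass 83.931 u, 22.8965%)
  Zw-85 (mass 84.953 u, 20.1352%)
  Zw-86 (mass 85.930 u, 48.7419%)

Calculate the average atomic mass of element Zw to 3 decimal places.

Average mass = Σ (abundance × isotope mass) = 0.082264 × 83.002 + 0.228965 × 83.931 + 0.201352 × 84.953 + 0.487419 × 85.930
= 6.8281 + 19.2173 + 17.1055 + 41.8839 = 85.0348 u

85.035 u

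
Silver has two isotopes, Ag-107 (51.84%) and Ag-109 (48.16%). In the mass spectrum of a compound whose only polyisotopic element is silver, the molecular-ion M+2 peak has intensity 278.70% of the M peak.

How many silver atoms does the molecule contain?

For n independent Ag atoms, I(M+2)/I(M) = n · (abundance Ag-109) / (abundance Ag-107) = n · 0.4816/0.5184.
n = 2.7870 × 0.5184/0.4816 = 3.00 ≈ 3

3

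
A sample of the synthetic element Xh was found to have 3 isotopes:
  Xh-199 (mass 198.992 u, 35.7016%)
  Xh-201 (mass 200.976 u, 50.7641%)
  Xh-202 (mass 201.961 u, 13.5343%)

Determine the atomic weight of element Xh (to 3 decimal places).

200.401 u

The abundance-weighted mean is 0.357016 × 198.992 + 0.507641 × 200.976 + 0.135343 × 201.961
= 71.0433 + 102.0237 + 27.3340 = 200.4010 u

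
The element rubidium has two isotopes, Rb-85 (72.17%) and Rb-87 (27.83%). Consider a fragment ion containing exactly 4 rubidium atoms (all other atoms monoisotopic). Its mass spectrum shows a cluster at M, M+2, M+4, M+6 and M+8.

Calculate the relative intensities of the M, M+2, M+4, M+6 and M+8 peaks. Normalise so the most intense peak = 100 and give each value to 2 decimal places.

64.83 : 100.00 : 57.84 : 14.87 : 1.43

Expanding (0.7217 + 0.2783)^4:
P(M) = 0.7217^4 = 0.271286
P(M+2) = 4 × 0.7217^3 × 0.2783^1 = 0.418450
P(M+4) = 6 × 0.7217^2 × 0.2783^2 = 0.242042
P(M+6) = 4 × 0.7217^1 × 0.2783^3 = 0.062224
P(M+8) = 0.2783^4 = 0.005999
The M+2 peak is largest (0.418450); scaling to 100 gives 64.83 : 100.00 : 57.84 : 14.87 : 1.43.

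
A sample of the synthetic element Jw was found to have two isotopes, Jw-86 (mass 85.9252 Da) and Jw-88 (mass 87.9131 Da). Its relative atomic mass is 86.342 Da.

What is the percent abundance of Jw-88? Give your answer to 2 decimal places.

With x = fraction of Jw-86 (so Jw-88 is 1 − x):
85.9252·x + 87.9131·(1 − x) = 86.342
(85.9252 − 87.9131)·x = 86.342 − 87.9131
x = -1.5711 / -1.9879 = 0.79033 → 79.03% Jw-86, 20.97% Jw-88.

20.97%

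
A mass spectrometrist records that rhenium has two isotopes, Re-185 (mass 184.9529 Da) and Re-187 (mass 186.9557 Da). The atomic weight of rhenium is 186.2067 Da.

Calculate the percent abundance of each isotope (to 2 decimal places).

With x = fraction of Re-185 (so Re-187 is 1 − x):
184.9529·x + 186.9557·(1 − x) = 186.2067
(184.9529 − 186.9557)·x = 186.2067 − 186.9557
x = -0.7490 / -2.0028 = 0.37398 → 37.40% Re-185, 62.60% Re-187.

Re-185: 37.40%, Re-187: 62.60%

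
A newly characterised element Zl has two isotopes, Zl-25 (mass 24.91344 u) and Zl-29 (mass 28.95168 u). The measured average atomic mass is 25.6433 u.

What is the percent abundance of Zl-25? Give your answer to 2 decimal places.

Writing the weighted mean with unknown fraction x of Zl-25:
24.91344·x + 28.95168·(1 − x) = 25.6433
(24.91344 − 28.95168)·x = 25.6433 − 28.95168
x = -3.30838 / -4.03824 = 0.81926 → 81.93% Zl-25, 18.07% Zl-29.

81.93%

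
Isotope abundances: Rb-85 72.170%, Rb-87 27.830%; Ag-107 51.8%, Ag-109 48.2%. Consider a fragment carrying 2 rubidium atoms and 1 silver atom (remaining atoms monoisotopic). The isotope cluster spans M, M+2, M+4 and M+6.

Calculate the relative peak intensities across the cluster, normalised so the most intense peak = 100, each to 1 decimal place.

Rubidium pattern (n=2): 0.52085089 : 0.40169822 : 0.07745089
Silver pattern (n=1): 0.5180 : 0.4820
Convolve the two distributions (both contribute in 2-u steps):
  M: 0.52085089×0.5180 = 0.269801
  M+2: 0.52085089×0.4820 + 0.40169822×0.5180 = 0.459130
  M+4: 0.40169822×0.4820 + 0.07745089×0.5180 = 0.233738
  M+6: 0.07745089×0.4820 = 0.037331
Scale to base peak (0.459130) = 100: 58.8 : 100.0 : 50.9 : 8.1

58.8 : 100.0 : 50.9 : 8.1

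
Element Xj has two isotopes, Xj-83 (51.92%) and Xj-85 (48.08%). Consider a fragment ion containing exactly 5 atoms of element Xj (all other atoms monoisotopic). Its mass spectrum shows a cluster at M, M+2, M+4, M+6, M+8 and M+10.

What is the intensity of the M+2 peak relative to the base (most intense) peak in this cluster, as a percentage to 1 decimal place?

54.0%

(0.5192 + 0.4808)^5 gives M 0.0377, M+2 0.1747, M+4 0.3235, M+6 0.2996, M+8 0.1387, M+10 0.0257; the largest is M+4.
P(M+4) = C(5,2) × 0.5192^3 × 0.4808^2 = 10 × 0.13996004 × 0.23116864 = 0.323544 (base)
P(M+2) = C(5,1) × 0.5192^4 × 0.4808^1 = 5 × 0.07266725 × 0.4808 = 0.174692
Relative intensity = 0.174692 / 0.323544 × 100 = 54.0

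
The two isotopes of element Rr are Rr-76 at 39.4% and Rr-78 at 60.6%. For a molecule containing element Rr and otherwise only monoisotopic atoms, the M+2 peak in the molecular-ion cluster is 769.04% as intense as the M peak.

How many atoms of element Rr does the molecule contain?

5

With n Rr atoms, P(M+2)/P(M) = C(n,1)·p^(n−1)q / p^n = n·q/p = n · 0.606/0.394.
n = 7.6904 × 0.394/0.606 = 5.00 ≈ 5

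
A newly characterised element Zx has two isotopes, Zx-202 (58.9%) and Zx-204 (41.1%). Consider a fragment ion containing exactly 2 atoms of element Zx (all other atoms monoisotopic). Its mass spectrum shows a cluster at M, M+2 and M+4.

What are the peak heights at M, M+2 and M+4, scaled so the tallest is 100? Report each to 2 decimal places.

71.65 : 100.00 : 34.89

Each Zx atom is independently Zx-202 (p = 0.589) or Zx-204 (q = 0.411); the cluster is the binomial expansion (p + q)^2.
P(M) = 0.589^2 = 0.346921
P(M+2) = 2 × 0.589^1 × 0.411^1 = 0.484158
P(M+4) = 0.411^2 = 0.168921
The M+2 peak is largest (0.484158); scaling to 100 gives 71.65 : 100.00 : 34.89.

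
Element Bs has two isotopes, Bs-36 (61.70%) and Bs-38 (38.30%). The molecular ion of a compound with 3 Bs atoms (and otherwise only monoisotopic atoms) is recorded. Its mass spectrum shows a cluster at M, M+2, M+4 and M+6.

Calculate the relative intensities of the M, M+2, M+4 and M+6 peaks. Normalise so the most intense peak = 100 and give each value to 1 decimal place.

53.7 : 100.0 : 62.1 : 12.8

The 3 Bs atoms are independent, so intensities follow the terms of (0.6170 + 0.3830)^3.
P(M) = 0.6170^3 = 0.234885
P(M+2) = 3 × 0.6170^2 × 0.3830^1 = 0.437412
P(M+4) = 3 × 0.6170^1 × 0.3830^2 = 0.271521
P(M+6) = 0.3830^3 = 0.056182
The M+2 peak is largest (0.437412); scaling to 100 gives 53.7 : 100.0 : 62.1 : 12.8.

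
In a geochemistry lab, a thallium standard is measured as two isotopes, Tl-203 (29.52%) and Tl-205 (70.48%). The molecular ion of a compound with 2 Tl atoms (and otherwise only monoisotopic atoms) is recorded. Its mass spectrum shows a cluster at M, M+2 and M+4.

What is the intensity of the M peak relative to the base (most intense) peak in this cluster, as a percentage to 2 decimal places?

Term probabilities: M 0.0871, M+2 0.4161, M+4 0.4967. Base peak = M+4.
P(M+4) = C(2,2) × 0.2952^0 × 0.7048^2 = 1 × 1.0000 × 0.49674304 = 0.496743 (base)
P(M) = C(2,0) × 0.2952^2 × 0.7048^0 = 1 × 0.08714304 × 1.0000 = 0.087143
Relative intensity = 0.087143 / 0.496743 × 100 = 17.54

17.54%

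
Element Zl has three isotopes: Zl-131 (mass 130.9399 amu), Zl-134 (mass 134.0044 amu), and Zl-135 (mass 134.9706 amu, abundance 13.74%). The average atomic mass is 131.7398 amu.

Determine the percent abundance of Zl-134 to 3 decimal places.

8.030%

The remaining 86.26% is split between Zl-131 (fraction x) and Zl-134 (fraction 0.8626 − x).
Substituting: 130.9399x + 134.0044(0.8626 − x) = 113.19483956
(130.9399 − 134.0044)x = -2.39735588  ⇒  x = 0.78230, y = 0.08030
Zl-131: 78.230%, Zl-134: 8.030%.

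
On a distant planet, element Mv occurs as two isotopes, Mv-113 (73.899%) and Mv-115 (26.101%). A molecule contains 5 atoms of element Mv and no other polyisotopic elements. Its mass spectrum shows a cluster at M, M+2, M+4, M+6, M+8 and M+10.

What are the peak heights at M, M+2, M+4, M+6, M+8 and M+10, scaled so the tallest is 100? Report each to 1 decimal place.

Expanding (0.73899 + 0.26101)^5:
P(M) = 0.73899^5 = 0.220390
P(M+2) = 5 × 0.73899^4 × 0.26101^1 = 0.389208
P(M+4) = 10 × 0.73899^3 × 0.26101^2 = 0.274935
P(M+6) = 10 × 0.73899^2 × 0.26101^3 = 0.097107
P(M+8) = 5 × 0.73899^1 × 0.26101^4 = 0.017149
P(M+10) = 0.26101^5 = 0.001211
The M+2 peak is largest (0.389208); scaling to 100 gives 56.6 : 100.0 : 70.6 : 24.9 : 4.4 : 0.3.

56.6 : 100.0 : 70.6 : 24.9 : 4.4 : 0.3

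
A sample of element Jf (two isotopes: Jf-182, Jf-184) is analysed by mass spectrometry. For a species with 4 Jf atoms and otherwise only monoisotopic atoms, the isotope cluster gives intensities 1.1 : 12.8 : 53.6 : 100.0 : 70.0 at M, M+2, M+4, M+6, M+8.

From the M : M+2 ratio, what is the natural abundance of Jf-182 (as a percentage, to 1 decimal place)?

25.6%

Write p for the Jf-182 fraction. I(M+2)/I(M) = [C(4,1)·p^3·(1−p)] / p^4 = 4·(1−p)/p = 12.8/1.1 = 11.6364
(1−p)/p = 11.6364/4 = 2.9091  ⇒  p = 1/(1 + 2.9091) = 0.2558
Jf-182: 25.6%, Jf-184: 74.4%.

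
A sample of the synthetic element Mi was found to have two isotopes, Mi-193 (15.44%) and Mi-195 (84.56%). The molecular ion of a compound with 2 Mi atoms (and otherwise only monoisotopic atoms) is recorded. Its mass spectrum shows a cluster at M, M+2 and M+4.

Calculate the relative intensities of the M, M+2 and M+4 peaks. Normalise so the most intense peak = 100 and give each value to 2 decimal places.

Expanding (0.1544 + 0.8456)^2:
P(M) = 0.1544^2 = 0.023839
P(M+2) = 2 × 0.1544^1 × 0.8456^1 = 0.261121
P(M+4) = 0.8456^2 = 0.715039
The M+4 peak is largest (0.715039); scaling to 100 gives 3.33 : 36.52 : 100.00.

3.33 : 36.52 : 100.00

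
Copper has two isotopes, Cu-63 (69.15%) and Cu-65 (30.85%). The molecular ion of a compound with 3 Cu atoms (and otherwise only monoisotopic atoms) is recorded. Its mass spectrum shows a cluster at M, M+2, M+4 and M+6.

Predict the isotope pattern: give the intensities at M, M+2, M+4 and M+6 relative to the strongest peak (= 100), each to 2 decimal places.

Expanding (0.6915 + 0.3085)^3:
P(M) = 0.6915^3 = 0.330656
P(M+2) = 3 × 0.6915^2 × 0.3085^1 = 0.442548
P(M+4) = 3 × 0.6915^1 × 0.3085^2 = 0.197435
P(M+6) = 0.3085^3 = 0.029361
The M+2 peak is largest (0.442548); scaling to 100 gives 74.72 : 100.00 : 44.61 : 6.63.

74.72 : 100.00 : 44.61 : 6.63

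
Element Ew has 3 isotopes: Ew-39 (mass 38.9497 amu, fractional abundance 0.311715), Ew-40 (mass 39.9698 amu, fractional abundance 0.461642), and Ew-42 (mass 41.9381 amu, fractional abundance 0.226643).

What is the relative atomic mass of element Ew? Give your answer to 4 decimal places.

40.0979 amu

Average mass = Σ (abundance × isotope mass) = 0.311715 × 38.9497 + 0.461642 × 39.9698 + 0.226643 × 41.9381
= 12.14121 + 18.45174 + 9.50498 = 40.09793 amu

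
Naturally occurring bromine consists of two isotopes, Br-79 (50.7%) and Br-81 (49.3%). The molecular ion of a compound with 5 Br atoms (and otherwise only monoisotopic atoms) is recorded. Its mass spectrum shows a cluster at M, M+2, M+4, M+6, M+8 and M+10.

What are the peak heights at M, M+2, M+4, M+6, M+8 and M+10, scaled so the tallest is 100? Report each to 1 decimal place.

10.6 : 51.4 : 100.0 : 97.2 : 47.3 : 9.2

Each Br atom is independently Br-79 (p = 0.507) or Br-81 (q = 0.493); the cluster is the binomial expansion (p + q)^5.
P(M) = 0.507^5 = 0.033500
P(M+2) = 5 × 0.507^4 × 0.493^1 = 0.162873
P(M+4) = 10 × 0.507^3 × 0.493^2 = 0.316751
P(M+6) = 10 × 0.507^2 × 0.493^3 = 0.308004
P(M+8) = 5 × 0.507^1 × 0.493^4 = 0.149750
P(M+10) = 0.493^5 = 0.029123
The M+4 peak is largest (0.316751); scaling to 100 gives 10.6 : 51.4 : 100.0 : 97.2 : 47.3 : 9.2.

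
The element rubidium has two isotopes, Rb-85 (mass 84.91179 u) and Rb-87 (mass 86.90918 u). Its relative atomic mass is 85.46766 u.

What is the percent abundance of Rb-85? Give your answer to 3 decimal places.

Let x be the fractional abundance of Rb-85; then Rb-87 has abundance 1 − x.
84.91179·x + 86.90918·(1 − x) = 85.46766
(84.91179 − 86.90918)·x = 85.46766 − 86.90918
x = -1.44152 / -1.99739 = 0.72170 → 72.170% Rb-85, 27.830% Rb-87.

72.170%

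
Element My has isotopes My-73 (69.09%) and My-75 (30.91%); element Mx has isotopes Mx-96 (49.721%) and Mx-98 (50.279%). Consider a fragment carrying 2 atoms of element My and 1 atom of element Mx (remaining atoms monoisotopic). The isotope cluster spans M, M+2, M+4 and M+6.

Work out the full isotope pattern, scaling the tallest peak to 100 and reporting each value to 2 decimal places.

52.47 : 100.00 : 57.97 : 10.62

Element My pattern (n=2): 0.47734281 : 0.42711438 : 0.09554281
Element Mx pattern (n=1): 0.49721 : 0.50279
Convolve the two distributions (both contribute in 2-u steps):
  M: 0.47734281×0.49721 = 0.237340
  M+2: 0.47734281×0.50279 + 0.42711438×0.49721 = 0.452369
  M+4: 0.42711438×0.50279 + 0.09554281×0.49721 = 0.262254
  M+6: 0.09554281×0.50279 = 0.048038
Scale to base peak (0.452369) = 100: 52.47 : 100.00 : 57.97 : 10.62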